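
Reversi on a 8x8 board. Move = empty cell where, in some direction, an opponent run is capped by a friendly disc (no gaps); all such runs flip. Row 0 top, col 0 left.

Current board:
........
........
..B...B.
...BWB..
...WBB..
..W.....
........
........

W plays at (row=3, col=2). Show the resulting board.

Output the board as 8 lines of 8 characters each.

Answer: ........
........
..B...B.
..WWWB..
...WBB..
..W.....
........
........

Derivation:
Place W at (3,2); scan 8 dirs for brackets.
Dir NW: first cell '.' (not opp) -> no flip
Dir N: opp run (2,2), next='.' -> no flip
Dir NE: first cell '.' (not opp) -> no flip
Dir W: first cell '.' (not opp) -> no flip
Dir E: opp run (3,3) capped by W -> flip
Dir SW: first cell '.' (not opp) -> no flip
Dir S: first cell '.' (not opp) -> no flip
Dir SE: first cell 'W' (not opp) -> no flip
All flips: (3,3)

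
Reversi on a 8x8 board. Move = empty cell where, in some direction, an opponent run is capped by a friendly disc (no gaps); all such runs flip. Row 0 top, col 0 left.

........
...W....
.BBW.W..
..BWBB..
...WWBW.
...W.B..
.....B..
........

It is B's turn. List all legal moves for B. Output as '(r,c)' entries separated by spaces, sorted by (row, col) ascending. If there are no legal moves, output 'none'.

(0,2): no bracket -> illegal
(0,3): no bracket -> illegal
(0,4): flips 1 -> legal
(1,2): flips 1 -> legal
(1,4): flips 1 -> legal
(1,5): flips 1 -> legal
(1,6): flips 1 -> legal
(2,4): flips 1 -> legal
(2,6): no bracket -> illegal
(3,6): no bracket -> illegal
(3,7): flips 1 -> legal
(4,2): flips 2 -> legal
(4,7): flips 1 -> legal
(5,2): flips 1 -> legal
(5,4): flips 2 -> legal
(5,6): no bracket -> illegal
(5,7): flips 1 -> legal
(6,2): flips 2 -> legal
(6,3): no bracket -> illegal
(6,4): no bracket -> illegal

Answer: (0,4) (1,2) (1,4) (1,5) (1,6) (2,4) (3,7) (4,2) (4,7) (5,2) (5,4) (5,7) (6,2)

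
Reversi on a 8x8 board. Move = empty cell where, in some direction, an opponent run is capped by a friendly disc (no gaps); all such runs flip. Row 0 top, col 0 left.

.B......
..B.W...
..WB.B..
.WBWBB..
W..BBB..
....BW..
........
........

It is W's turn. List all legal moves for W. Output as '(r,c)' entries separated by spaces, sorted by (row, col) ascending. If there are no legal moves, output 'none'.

Answer: (0,2) (1,3) (1,5) (2,4) (3,6) (4,1) (4,2) (5,3)

Derivation:
(0,0): no bracket -> illegal
(0,2): flips 1 -> legal
(0,3): no bracket -> illegal
(1,0): no bracket -> illegal
(1,1): no bracket -> illegal
(1,3): flips 1 -> legal
(1,5): flips 3 -> legal
(1,6): no bracket -> illegal
(2,1): no bracket -> illegal
(2,4): flips 1 -> legal
(2,6): no bracket -> illegal
(3,6): flips 3 -> legal
(4,1): flips 2 -> legal
(4,2): flips 1 -> legal
(4,6): no bracket -> illegal
(5,2): no bracket -> illegal
(5,3): flips 2 -> legal
(5,6): no bracket -> illegal
(6,3): no bracket -> illegal
(6,4): no bracket -> illegal
(6,5): no bracket -> illegal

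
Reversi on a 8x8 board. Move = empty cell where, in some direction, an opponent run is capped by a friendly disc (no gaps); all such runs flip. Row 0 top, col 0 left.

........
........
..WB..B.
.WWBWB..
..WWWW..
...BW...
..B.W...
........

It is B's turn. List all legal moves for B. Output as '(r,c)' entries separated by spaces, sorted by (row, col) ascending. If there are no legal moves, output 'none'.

Answer: (1,1) (2,0) (2,1) (3,0) (4,1) (5,1) (5,5) (5,6) (7,5)

Derivation:
(1,1): flips 1 -> legal
(1,2): no bracket -> illegal
(1,3): no bracket -> illegal
(2,0): flips 2 -> legal
(2,1): flips 1 -> legal
(2,4): no bracket -> illegal
(2,5): no bracket -> illegal
(3,0): flips 2 -> legal
(3,6): no bracket -> illegal
(4,0): no bracket -> illegal
(4,1): flips 1 -> legal
(4,6): no bracket -> illegal
(5,1): flips 1 -> legal
(5,2): no bracket -> illegal
(5,5): flips 3 -> legal
(5,6): flips 2 -> legal
(6,3): no bracket -> illegal
(6,5): no bracket -> illegal
(7,3): no bracket -> illegal
(7,4): no bracket -> illegal
(7,5): flips 1 -> legal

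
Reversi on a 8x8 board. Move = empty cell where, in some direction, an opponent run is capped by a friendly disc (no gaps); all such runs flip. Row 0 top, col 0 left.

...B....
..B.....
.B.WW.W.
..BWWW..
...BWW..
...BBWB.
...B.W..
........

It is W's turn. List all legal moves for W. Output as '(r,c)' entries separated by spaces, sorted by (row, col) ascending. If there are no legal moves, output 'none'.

Answer: (0,1) (1,0) (3,1) (4,1) (4,2) (4,7) (5,2) (5,7) (6,2) (6,4) (6,7) (7,2) (7,3)

Derivation:
(0,1): flips 1 -> legal
(0,2): no bracket -> illegal
(0,4): no bracket -> illegal
(1,0): flips 4 -> legal
(1,1): no bracket -> illegal
(1,3): no bracket -> illegal
(1,4): no bracket -> illegal
(2,0): no bracket -> illegal
(2,2): no bracket -> illegal
(3,0): no bracket -> illegal
(3,1): flips 1 -> legal
(4,1): flips 1 -> legal
(4,2): flips 1 -> legal
(4,6): no bracket -> illegal
(4,7): flips 1 -> legal
(5,2): flips 3 -> legal
(5,7): flips 1 -> legal
(6,2): flips 1 -> legal
(6,4): flips 1 -> legal
(6,6): no bracket -> illegal
(6,7): flips 1 -> legal
(7,2): flips 2 -> legal
(7,3): flips 3 -> legal
(7,4): no bracket -> illegal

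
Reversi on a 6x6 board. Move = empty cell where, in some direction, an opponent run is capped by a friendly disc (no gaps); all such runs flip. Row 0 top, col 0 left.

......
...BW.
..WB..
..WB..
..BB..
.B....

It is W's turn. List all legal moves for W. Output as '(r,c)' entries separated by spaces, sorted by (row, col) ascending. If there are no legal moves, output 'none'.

Answer: (0,4) (1,2) (2,4) (3,4) (4,4) (5,2) (5,4)

Derivation:
(0,2): no bracket -> illegal
(0,3): no bracket -> illegal
(0,4): flips 1 -> legal
(1,2): flips 1 -> legal
(2,4): flips 1 -> legal
(3,1): no bracket -> illegal
(3,4): flips 1 -> legal
(4,0): no bracket -> illegal
(4,1): no bracket -> illegal
(4,4): flips 1 -> legal
(5,0): no bracket -> illegal
(5,2): flips 1 -> legal
(5,3): no bracket -> illegal
(5,4): flips 1 -> legal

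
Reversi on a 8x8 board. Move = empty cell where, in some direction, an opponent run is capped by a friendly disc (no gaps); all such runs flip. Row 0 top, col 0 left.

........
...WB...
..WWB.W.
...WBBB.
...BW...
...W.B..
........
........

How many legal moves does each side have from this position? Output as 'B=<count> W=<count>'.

Answer: B=13 W=9

Derivation:
-- B to move --
(0,2): flips 1 -> legal
(0,3): flips 3 -> legal
(0,4): no bracket -> illegal
(1,1): flips 3 -> legal
(1,2): flips 2 -> legal
(1,5): no bracket -> illegal
(1,6): flips 1 -> legal
(1,7): flips 1 -> legal
(2,1): flips 2 -> legal
(2,5): no bracket -> illegal
(2,7): no bracket -> illegal
(3,1): no bracket -> illegal
(3,2): flips 2 -> legal
(3,7): no bracket -> illegal
(4,2): flips 1 -> legal
(4,5): flips 1 -> legal
(5,2): no bracket -> illegal
(5,4): flips 1 -> legal
(6,2): flips 2 -> legal
(6,3): flips 1 -> legal
(6,4): no bracket -> illegal
B mobility = 13
-- W to move --
(0,3): no bracket -> illegal
(0,4): flips 3 -> legal
(0,5): flips 1 -> legal
(1,5): flips 2 -> legal
(2,5): flips 1 -> legal
(2,7): no bracket -> illegal
(3,2): no bracket -> illegal
(3,7): flips 3 -> legal
(4,2): flips 1 -> legal
(4,5): flips 1 -> legal
(4,6): flips 3 -> legal
(4,7): no bracket -> illegal
(5,2): no bracket -> illegal
(5,4): no bracket -> illegal
(5,6): no bracket -> illegal
(6,4): no bracket -> illegal
(6,5): no bracket -> illegal
(6,6): flips 1 -> legal
W mobility = 9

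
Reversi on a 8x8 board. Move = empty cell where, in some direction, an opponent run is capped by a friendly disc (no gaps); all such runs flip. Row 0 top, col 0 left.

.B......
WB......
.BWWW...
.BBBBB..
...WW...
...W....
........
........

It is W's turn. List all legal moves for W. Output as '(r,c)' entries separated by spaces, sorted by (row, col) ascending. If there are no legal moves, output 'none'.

(0,0): flips 1 -> legal
(0,2): no bracket -> illegal
(1,2): flips 1 -> legal
(2,0): flips 1 -> legal
(2,5): flips 1 -> legal
(2,6): flips 1 -> legal
(3,0): no bracket -> illegal
(3,6): no bracket -> illegal
(4,0): flips 1 -> legal
(4,1): flips 1 -> legal
(4,2): flips 2 -> legal
(4,5): flips 1 -> legal
(4,6): flips 1 -> legal

Answer: (0,0) (1,2) (2,0) (2,5) (2,6) (4,0) (4,1) (4,2) (4,5) (4,6)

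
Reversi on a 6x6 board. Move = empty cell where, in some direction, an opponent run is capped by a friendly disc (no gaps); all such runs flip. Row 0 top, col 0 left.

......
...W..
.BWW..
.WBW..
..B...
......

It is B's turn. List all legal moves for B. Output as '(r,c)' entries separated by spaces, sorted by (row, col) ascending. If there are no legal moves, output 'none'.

(0,2): no bracket -> illegal
(0,3): no bracket -> illegal
(0,4): no bracket -> illegal
(1,1): no bracket -> illegal
(1,2): flips 1 -> legal
(1,4): flips 1 -> legal
(2,0): flips 1 -> legal
(2,4): flips 3 -> legal
(3,0): flips 1 -> legal
(3,4): flips 1 -> legal
(4,0): no bracket -> illegal
(4,1): flips 1 -> legal
(4,3): no bracket -> illegal
(4,4): no bracket -> illegal

Answer: (1,2) (1,4) (2,0) (2,4) (3,0) (3,4) (4,1)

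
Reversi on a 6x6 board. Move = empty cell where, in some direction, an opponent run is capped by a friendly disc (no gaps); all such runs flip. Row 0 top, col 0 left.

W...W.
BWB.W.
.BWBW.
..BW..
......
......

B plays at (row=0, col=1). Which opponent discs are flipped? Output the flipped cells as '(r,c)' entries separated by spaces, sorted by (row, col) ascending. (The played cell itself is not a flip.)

Answer: (1,1)

Derivation:
Dir NW: edge -> no flip
Dir N: edge -> no flip
Dir NE: edge -> no flip
Dir W: opp run (0,0), next=edge -> no flip
Dir E: first cell '.' (not opp) -> no flip
Dir SW: first cell 'B' (not opp) -> no flip
Dir S: opp run (1,1) capped by B -> flip
Dir SE: first cell 'B' (not opp) -> no flip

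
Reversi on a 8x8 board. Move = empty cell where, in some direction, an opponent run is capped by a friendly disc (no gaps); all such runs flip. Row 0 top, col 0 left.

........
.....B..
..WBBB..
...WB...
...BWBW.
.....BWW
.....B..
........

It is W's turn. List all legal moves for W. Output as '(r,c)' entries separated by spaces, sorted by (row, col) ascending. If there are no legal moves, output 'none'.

Answer: (0,6) (1,2) (1,3) (1,4) (2,6) (3,5) (4,2) (5,3) (5,4) (6,4) (6,6) (7,4)

Derivation:
(0,4): no bracket -> illegal
(0,5): no bracket -> illegal
(0,6): flips 2 -> legal
(1,2): flips 3 -> legal
(1,3): flips 1 -> legal
(1,4): flips 2 -> legal
(1,6): no bracket -> illegal
(2,6): flips 3 -> legal
(3,2): no bracket -> illegal
(3,5): flips 1 -> legal
(3,6): no bracket -> illegal
(4,2): flips 1 -> legal
(5,2): no bracket -> illegal
(5,3): flips 1 -> legal
(5,4): flips 1 -> legal
(6,4): flips 1 -> legal
(6,6): flips 1 -> legal
(7,4): flips 1 -> legal
(7,5): no bracket -> illegal
(7,6): no bracket -> illegal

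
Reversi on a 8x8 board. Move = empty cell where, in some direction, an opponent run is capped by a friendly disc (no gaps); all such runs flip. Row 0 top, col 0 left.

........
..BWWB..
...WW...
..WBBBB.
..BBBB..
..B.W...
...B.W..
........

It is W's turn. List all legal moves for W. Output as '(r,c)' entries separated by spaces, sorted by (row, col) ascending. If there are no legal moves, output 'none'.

Answer: (0,1) (0,6) (1,1) (1,6) (2,7) (3,7) (4,6) (5,1) (5,3) (5,6) (6,2) (7,2)

Derivation:
(0,1): flips 1 -> legal
(0,2): no bracket -> illegal
(0,3): no bracket -> illegal
(0,4): no bracket -> illegal
(0,5): no bracket -> illegal
(0,6): flips 1 -> legal
(1,1): flips 1 -> legal
(1,6): flips 1 -> legal
(2,1): no bracket -> illegal
(2,2): no bracket -> illegal
(2,5): no bracket -> illegal
(2,6): no bracket -> illegal
(2,7): flips 2 -> legal
(3,1): no bracket -> illegal
(3,7): flips 4 -> legal
(4,1): no bracket -> illegal
(4,6): flips 1 -> legal
(4,7): no bracket -> illegal
(5,1): flips 2 -> legal
(5,3): flips 2 -> legal
(5,5): no bracket -> illegal
(5,6): flips 2 -> legal
(6,1): no bracket -> illegal
(6,2): flips 2 -> legal
(6,4): no bracket -> illegal
(7,2): flips 1 -> legal
(7,3): no bracket -> illegal
(7,4): no bracket -> illegal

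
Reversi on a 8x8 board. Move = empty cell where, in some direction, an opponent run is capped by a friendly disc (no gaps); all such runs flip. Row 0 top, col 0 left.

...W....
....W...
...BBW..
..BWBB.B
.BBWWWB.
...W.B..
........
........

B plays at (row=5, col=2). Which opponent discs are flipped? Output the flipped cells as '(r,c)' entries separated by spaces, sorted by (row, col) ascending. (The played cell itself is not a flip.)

Dir NW: first cell 'B' (not opp) -> no flip
Dir N: first cell 'B' (not opp) -> no flip
Dir NE: opp run (4,3) capped by B -> flip
Dir W: first cell '.' (not opp) -> no flip
Dir E: opp run (5,3), next='.' -> no flip
Dir SW: first cell '.' (not opp) -> no flip
Dir S: first cell '.' (not opp) -> no flip
Dir SE: first cell '.' (not opp) -> no flip

Answer: (4,3)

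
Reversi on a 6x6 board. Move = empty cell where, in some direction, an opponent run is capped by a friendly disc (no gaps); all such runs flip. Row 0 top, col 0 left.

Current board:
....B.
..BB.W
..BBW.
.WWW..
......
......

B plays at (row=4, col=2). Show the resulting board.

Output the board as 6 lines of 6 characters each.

Place B at (4,2); scan 8 dirs for brackets.
Dir NW: opp run (3,1), next='.' -> no flip
Dir N: opp run (3,2) capped by B -> flip
Dir NE: opp run (3,3) (2,4) (1,5), next=edge -> no flip
Dir W: first cell '.' (not opp) -> no flip
Dir E: first cell '.' (not opp) -> no flip
Dir SW: first cell '.' (not opp) -> no flip
Dir S: first cell '.' (not opp) -> no flip
Dir SE: first cell '.' (not opp) -> no flip
All flips: (3,2)

Answer: ....B.
..BB.W
..BBW.
.WBW..
..B...
......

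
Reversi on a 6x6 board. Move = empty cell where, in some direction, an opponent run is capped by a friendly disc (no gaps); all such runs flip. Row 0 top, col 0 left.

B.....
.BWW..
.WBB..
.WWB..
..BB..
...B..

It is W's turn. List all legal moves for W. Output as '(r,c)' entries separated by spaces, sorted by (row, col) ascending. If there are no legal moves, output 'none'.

Answer: (0,1) (1,0) (1,4) (2,4) (3,4) (5,2) (5,4)

Derivation:
(0,1): flips 1 -> legal
(0,2): no bracket -> illegal
(1,0): flips 1 -> legal
(1,4): flips 1 -> legal
(2,0): no bracket -> illegal
(2,4): flips 2 -> legal
(3,4): flips 2 -> legal
(4,1): no bracket -> illegal
(4,4): no bracket -> illegal
(5,1): no bracket -> illegal
(5,2): flips 1 -> legal
(5,4): flips 1 -> legal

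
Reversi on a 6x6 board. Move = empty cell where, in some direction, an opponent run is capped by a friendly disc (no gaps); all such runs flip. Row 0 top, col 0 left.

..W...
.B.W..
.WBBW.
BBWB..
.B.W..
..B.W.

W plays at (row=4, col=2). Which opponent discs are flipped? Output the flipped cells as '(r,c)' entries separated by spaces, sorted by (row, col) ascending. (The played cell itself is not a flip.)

Answer: (3,3)

Derivation:
Dir NW: opp run (3,1), next='.' -> no flip
Dir N: first cell 'W' (not opp) -> no flip
Dir NE: opp run (3,3) capped by W -> flip
Dir W: opp run (4,1), next='.' -> no flip
Dir E: first cell 'W' (not opp) -> no flip
Dir SW: first cell '.' (not opp) -> no flip
Dir S: opp run (5,2), next=edge -> no flip
Dir SE: first cell '.' (not opp) -> no flip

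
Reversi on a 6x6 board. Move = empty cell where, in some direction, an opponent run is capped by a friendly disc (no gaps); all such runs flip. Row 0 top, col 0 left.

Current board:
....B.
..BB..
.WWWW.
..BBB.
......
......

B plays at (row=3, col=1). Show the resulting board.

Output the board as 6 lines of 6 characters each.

Place B at (3,1); scan 8 dirs for brackets.
Dir NW: first cell '.' (not opp) -> no flip
Dir N: opp run (2,1), next='.' -> no flip
Dir NE: opp run (2,2) capped by B -> flip
Dir W: first cell '.' (not opp) -> no flip
Dir E: first cell 'B' (not opp) -> no flip
Dir SW: first cell '.' (not opp) -> no flip
Dir S: first cell '.' (not opp) -> no flip
Dir SE: first cell '.' (not opp) -> no flip
All flips: (2,2)

Answer: ....B.
..BB..
.WBWW.
.BBBB.
......
......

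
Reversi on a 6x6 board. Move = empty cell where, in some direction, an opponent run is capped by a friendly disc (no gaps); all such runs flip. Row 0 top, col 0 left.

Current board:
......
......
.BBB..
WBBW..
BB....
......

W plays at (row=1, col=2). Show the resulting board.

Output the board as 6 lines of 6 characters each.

Answer: ......
..W...
.WBB..
WBBW..
BB....
......

Derivation:
Place W at (1,2); scan 8 dirs for brackets.
Dir NW: first cell '.' (not opp) -> no flip
Dir N: first cell '.' (not opp) -> no flip
Dir NE: first cell '.' (not opp) -> no flip
Dir W: first cell '.' (not opp) -> no flip
Dir E: first cell '.' (not opp) -> no flip
Dir SW: opp run (2,1) capped by W -> flip
Dir S: opp run (2,2) (3,2), next='.' -> no flip
Dir SE: opp run (2,3), next='.' -> no flip
All flips: (2,1)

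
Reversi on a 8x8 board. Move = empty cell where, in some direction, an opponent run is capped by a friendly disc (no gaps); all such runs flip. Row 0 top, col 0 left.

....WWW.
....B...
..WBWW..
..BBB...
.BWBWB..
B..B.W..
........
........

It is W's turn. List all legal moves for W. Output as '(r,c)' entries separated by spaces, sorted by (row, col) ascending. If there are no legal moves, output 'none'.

(0,3): flips 1 -> legal
(1,2): no bracket -> illegal
(1,3): no bracket -> illegal
(1,5): no bracket -> illegal
(2,1): no bracket -> illegal
(3,0): no bracket -> illegal
(3,1): no bracket -> illegal
(3,5): flips 1 -> legal
(3,6): no bracket -> illegal
(4,0): flips 1 -> legal
(4,6): flips 1 -> legal
(5,1): no bracket -> illegal
(5,2): flips 2 -> legal
(5,4): no bracket -> illegal
(5,6): no bracket -> illegal
(6,0): no bracket -> illegal
(6,1): no bracket -> illegal
(6,2): flips 1 -> legal
(6,3): no bracket -> illegal
(6,4): flips 1 -> legal

Answer: (0,3) (3,5) (4,0) (4,6) (5,2) (6,2) (6,4)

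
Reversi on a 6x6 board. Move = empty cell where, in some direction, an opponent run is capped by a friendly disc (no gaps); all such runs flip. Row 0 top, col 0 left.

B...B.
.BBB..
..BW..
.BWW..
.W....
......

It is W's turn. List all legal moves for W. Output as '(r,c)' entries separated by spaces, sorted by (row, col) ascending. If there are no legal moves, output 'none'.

(0,1): flips 1 -> legal
(0,2): flips 2 -> legal
(0,3): flips 1 -> legal
(0,5): no bracket -> illegal
(1,0): no bracket -> illegal
(1,4): no bracket -> illegal
(1,5): no bracket -> illegal
(2,0): no bracket -> illegal
(2,1): flips 2 -> legal
(2,4): no bracket -> illegal
(3,0): flips 1 -> legal
(4,0): no bracket -> illegal
(4,2): no bracket -> illegal

Answer: (0,1) (0,2) (0,3) (2,1) (3,0)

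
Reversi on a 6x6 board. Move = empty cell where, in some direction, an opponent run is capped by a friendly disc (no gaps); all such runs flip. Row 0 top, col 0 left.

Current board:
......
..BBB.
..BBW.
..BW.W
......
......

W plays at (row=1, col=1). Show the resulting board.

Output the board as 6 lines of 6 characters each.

Place W at (1,1); scan 8 dirs for brackets.
Dir NW: first cell '.' (not opp) -> no flip
Dir N: first cell '.' (not opp) -> no flip
Dir NE: first cell '.' (not opp) -> no flip
Dir W: first cell '.' (not opp) -> no flip
Dir E: opp run (1,2) (1,3) (1,4), next='.' -> no flip
Dir SW: first cell '.' (not opp) -> no flip
Dir S: first cell '.' (not opp) -> no flip
Dir SE: opp run (2,2) capped by W -> flip
All flips: (2,2)

Answer: ......
.WBBB.
..WBW.
..BW.W
......
......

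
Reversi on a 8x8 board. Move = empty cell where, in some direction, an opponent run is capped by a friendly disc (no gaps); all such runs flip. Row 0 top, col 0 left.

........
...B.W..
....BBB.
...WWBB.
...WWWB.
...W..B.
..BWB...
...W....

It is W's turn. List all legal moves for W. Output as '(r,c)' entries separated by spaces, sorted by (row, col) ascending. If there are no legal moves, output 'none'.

Answer: (1,4) (1,6) (1,7) (2,7) (3,7) (4,7) (5,1) (5,5) (6,1) (6,5) (6,7) (7,1) (7,5)

Derivation:
(0,2): no bracket -> illegal
(0,3): no bracket -> illegal
(0,4): no bracket -> illegal
(1,2): no bracket -> illegal
(1,4): flips 1 -> legal
(1,6): flips 1 -> legal
(1,7): flips 2 -> legal
(2,2): no bracket -> illegal
(2,3): no bracket -> illegal
(2,7): flips 1 -> legal
(3,7): flips 3 -> legal
(4,7): flips 1 -> legal
(5,1): flips 1 -> legal
(5,2): no bracket -> illegal
(5,4): no bracket -> illegal
(5,5): flips 1 -> legal
(5,7): no bracket -> illegal
(6,1): flips 1 -> legal
(6,5): flips 1 -> legal
(6,6): no bracket -> illegal
(6,7): flips 1 -> legal
(7,1): flips 1 -> legal
(7,2): no bracket -> illegal
(7,4): no bracket -> illegal
(7,5): flips 1 -> legal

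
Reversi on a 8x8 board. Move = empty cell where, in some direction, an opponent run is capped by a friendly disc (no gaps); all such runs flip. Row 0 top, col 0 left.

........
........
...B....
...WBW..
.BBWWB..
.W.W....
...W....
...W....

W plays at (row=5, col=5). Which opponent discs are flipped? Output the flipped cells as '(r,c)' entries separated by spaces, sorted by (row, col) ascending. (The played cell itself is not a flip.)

Answer: (4,5)

Derivation:
Dir NW: first cell 'W' (not opp) -> no flip
Dir N: opp run (4,5) capped by W -> flip
Dir NE: first cell '.' (not opp) -> no flip
Dir W: first cell '.' (not opp) -> no flip
Dir E: first cell '.' (not opp) -> no flip
Dir SW: first cell '.' (not opp) -> no flip
Dir S: first cell '.' (not opp) -> no flip
Dir SE: first cell '.' (not opp) -> no flip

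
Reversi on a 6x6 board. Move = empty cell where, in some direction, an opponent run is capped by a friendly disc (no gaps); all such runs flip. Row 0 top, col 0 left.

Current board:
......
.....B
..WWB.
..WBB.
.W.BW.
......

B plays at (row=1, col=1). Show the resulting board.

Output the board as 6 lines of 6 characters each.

Place B at (1,1); scan 8 dirs for brackets.
Dir NW: first cell '.' (not opp) -> no flip
Dir N: first cell '.' (not opp) -> no flip
Dir NE: first cell '.' (not opp) -> no flip
Dir W: first cell '.' (not opp) -> no flip
Dir E: first cell '.' (not opp) -> no flip
Dir SW: first cell '.' (not opp) -> no flip
Dir S: first cell '.' (not opp) -> no flip
Dir SE: opp run (2,2) capped by B -> flip
All flips: (2,2)

Answer: ......
.B...B
..BWB.
..WBB.
.W.BW.
......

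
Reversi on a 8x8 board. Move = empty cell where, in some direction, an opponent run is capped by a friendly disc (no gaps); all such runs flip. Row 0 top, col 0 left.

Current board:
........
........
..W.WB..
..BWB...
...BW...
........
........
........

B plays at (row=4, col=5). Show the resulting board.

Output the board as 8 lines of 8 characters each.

Answer: ........
........
..W.WB..
..BWB...
...BBB..
........
........
........

Derivation:
Place B at (4,5); scan 8 dirs for brackets.
Dir NW: first cell 'B' (not opp) -> no flip
Dir N: first cell '.' (not opp) -> no flip
Dir NE: first cell '.' (not opp) -> no flip
Dir W: opp run (4,4) capped by B -> flip
Dir E: first cell '.' (not opp) -> no flip
Dir SW: first cell '.' (not opp) -> no flip
Dir S: first cell '.' (not opp) -> no flip
Dir SE: first cell '.' (not opp) -> no flip
All flips: (4,4)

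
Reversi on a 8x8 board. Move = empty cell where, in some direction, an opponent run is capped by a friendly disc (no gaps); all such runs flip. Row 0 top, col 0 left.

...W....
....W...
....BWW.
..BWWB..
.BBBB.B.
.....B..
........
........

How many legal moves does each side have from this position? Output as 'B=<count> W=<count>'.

Answer: B=7 W=10

Derivation:
-- B to move --
(0,2): no bracket -> illegal
(0,4): flips 1 -> legal
(0,5): no bracket -> illegal
(1,2): no bracket -> illegal
(1,3): no bracket -> illegal
(1,5): flips 1 -> legal
(1,6): flips 2 -> legal
(1,7): flips 1 -> legal
(2,2): flips 1 -> legal
(2,3): flips 1 -> legal
(2,7): flips 2 -> legal
(3,6): no bracket -> illegal
(3,7): no bracket -> illegal
(4,5): no bracket -> illegal
B mobility = 7
-- W to move --
(1,3): no bracket -> illegal
(1,5): flips 1 -> legal
(2,1): no bracket -> illegal
(2,2): no bracket -> illegal
(2,3): flips 1 -> legal
(3,0): no bracket -> illegal
(3,1): flips 1 -> legal
(3,6): flips 1 -> legal
(3,7): no bracket -> illegal
(4,0): no bracket -> illegal
(4,5): flips 1 -> legal
(4,7): no bracket -> illegal
(5,0): no bracket -> illegal
(5,1): flips 1 -> legal
(5,2): flips 1 -> legal
(5,3): flips 3 -> legal
(5,4): flips 1 -> legal
(5,6): no bracket -> illegal
(5,7): no bracket -> illegal
(6,4): no bracket -> illegal
(6,5): no bracket -> illegal
(6,6): flips 2 -> legal
W mobility = 10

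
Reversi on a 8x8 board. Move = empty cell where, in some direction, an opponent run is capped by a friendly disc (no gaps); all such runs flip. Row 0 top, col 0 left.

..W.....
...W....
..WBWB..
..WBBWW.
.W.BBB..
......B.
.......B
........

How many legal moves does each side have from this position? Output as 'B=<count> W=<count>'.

Answer: B=11 W=7

Derivation:
-- B to move --
(0,1): no bracket -> illegal
(0,3): flips 1 -> legal
(0,4): no bracket -> illegal
(1,1): flips 1 -> legal
(1,2): no bracket -> illegal
(1,4): flips 1 -> legal
(1,5): flips 1 -> legal
(2,1): flips 2 -> legal
(2,6): flips 1 -> legal
(2,7): flips 1 -> legal
(3,0): no bracket -> illegal
(3,1): flips 1 -> legal
(3,7): flips 2 -> legal
(4,0): no bracket -> illegal
(4,2): no bracket -> illegal
(4,6): no bracket -> illegal
(4,7): flips 1 -> legal
(5,0): flips 2 -> legal
(5,1): no bracket -> illegal
(5,2): no bracket -> illegal
B mobility = 11
-- W to move --
(1,2): no bracket -> illegal
(1,4): flips 2 -> legal
(1,5): flips 1 -> legal
(1,6): no bracket -> illegal
(2,6): flips 1 -> legal
(4,2): flips 1 -> legal
(4,6): no bracket -> illegal
(4,7): no bracket -> illegal
(5,2): no bracket -> illegal
(5,3): flips 4 -> legal
(5,4): flips 4 -> legal
(5,5): flips 3 -> legal
(5,7): no bracket -> illegal
(6,5): no bracket -> illegal
(6,6): no bracket -> illegal
(7,6): no bracket -> illegal
(7,7): no bracket -> illegal
W mobility = 7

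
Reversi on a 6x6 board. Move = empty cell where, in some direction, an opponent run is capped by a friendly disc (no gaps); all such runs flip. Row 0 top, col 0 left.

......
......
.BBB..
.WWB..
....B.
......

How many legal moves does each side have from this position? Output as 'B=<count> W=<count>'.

Answer: B=5 W=6

Derivation:
-- B to move --
(2,0): no bracket -> illegal
(3,0): flips 2 -> legal
(4,0): flips 1 -> legal
(4,1): flips 2 -> legal
(4,2): flips 1 -> legal
(4,3): flips 1 -> legal
B mobility = 5
-- W to move --
(1,0): flips 1 -> legal
(1,1): flips 1 -> legal
(1,2): flips 1 -> legal
(1,3): flips 1 -> legal
(1,4): flips 1 -> legal
(2,0): no bracket -> illegal
(2,4): no bracket -> illegal
(3,0): no bracket -> illegal
(3,4): flips 1 -> legal
(3,5): no bracket -> illegal
(4,2): no bracket -> illegal
(4,3): no bracket -> illegal
(4,5): no bracket -> illegal
(5,3): no bracket -> illegal
(5,4): no bracket -> illegal
(5,5): no bracket -> illegal
W mobility = 6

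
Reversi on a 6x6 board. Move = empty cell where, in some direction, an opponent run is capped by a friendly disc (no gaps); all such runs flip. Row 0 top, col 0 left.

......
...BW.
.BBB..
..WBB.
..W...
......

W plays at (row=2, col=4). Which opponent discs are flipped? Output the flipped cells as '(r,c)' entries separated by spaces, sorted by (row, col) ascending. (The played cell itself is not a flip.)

Answer: (3,3)

Derivation:
Dir NW: opp run (1,3), next='.' -> no flip
Dir N: first cell 'W' (not opp) -> no flip
Dir NE: first cell '.' (not opp) -> no flip
Dir W: opp run (2,3) (2,2) (2,1), next='.' -> no flip
Dir E: first cell '.' (not opp) -> no flip
Dir SW: opp run (3,3) capped by W -> flip
Dir S: opp run (3,4), next='.' -> no flip
Dir SE: first cell '.' (not opp) -> no flip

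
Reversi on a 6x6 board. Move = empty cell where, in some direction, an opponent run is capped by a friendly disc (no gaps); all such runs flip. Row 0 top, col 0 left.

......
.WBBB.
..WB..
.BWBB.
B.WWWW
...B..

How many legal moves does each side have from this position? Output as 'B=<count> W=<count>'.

Answer: B=9 W=11

Derivation:
-- B to move --
(0,0): flips 2 -> legal
(0,1): no bracket -> illegal
(0,2): no bracket -> illegal
(1,0): flips 1 -> legal
(2,0): no bracket -> illegal
(2,1): flips 1 -> legal
(3,5): flips 1 -> legal
(4,1): flips 1 -> legal
(5,1): flips 1 -> legal
(5,2): flips 4 -> legal
(5,4): flips 1 -> legal
(5,5): flips 1 -> legal
B mobility = 9
-- W to move --
(0,1): flips 3 -> legal
(0,2): flips 1 -> legal
(0,3): flips 3 -> legal
(0,4): flips 1 -> legal
(0,5): flips 2 -> legal
(1,5): flips 3 -> legal
(2,0): flips 1 -> legal
(2,1): no bracket -> illegal
(2,4): flips 3 -> legal
(2,5): flips 1 -> legal
(3,0): flips 1 -> legal
(3,5): flips 2 -> legal
(4,1): no bracket -> illegal
(5,0): no bracket -> illegal
(5,1): no bracket -> illegal
(5,2): no bracket -> illegal
(5,4): no bracket -> illegal
W mobility = 11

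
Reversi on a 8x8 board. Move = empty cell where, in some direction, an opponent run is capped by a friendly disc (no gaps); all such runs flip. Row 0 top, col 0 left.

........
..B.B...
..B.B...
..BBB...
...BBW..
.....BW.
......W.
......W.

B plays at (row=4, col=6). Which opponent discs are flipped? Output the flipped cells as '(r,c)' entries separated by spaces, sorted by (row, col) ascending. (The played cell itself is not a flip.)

Answer: (4,5)

Derivation:
Dir NW: first cell '.' (not opp) -> no flip
Dir N: first cell '.' (not opp) -> no flip
Dir NE: first cell '.' (not opp) -> no flip
Dir W: opp run (4,5) capped by B -> flip
Dir E: first cell '.' (not opp) -> no flip
Dir SW: first cell 'B' (not opp) -> no flip
Dir S: opp run (5,6) (6,6) (7,6), next=edge -> no flip
Dir SE: first cell '.' (not opp) -> no flip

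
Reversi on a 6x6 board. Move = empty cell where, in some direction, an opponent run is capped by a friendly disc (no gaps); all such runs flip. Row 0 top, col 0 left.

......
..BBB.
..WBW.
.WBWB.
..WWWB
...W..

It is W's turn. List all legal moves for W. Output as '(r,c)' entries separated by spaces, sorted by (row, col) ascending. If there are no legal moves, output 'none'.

(0,1): no bracket -> illegal
(0,2): flips 2 -> legal
(0,3): flips 2 -> legal
(0,4): flips 2 -> legal
(0,5): no bracket -> illegal
(1,1): no bracket -> illegal
(1,5): no bracket -> illegal
(2,1): flips 1 -> legal
(2,5): flips 1 -> legal
(3,5): flips 1 -> legal
(4,1): no bracket -> illegal
(5,4): no bracket -> illegal
(5,5): no bracket -> illegal

Answer: (0,2) (0,3) (0,4) (2,1) (2,5) (3,5)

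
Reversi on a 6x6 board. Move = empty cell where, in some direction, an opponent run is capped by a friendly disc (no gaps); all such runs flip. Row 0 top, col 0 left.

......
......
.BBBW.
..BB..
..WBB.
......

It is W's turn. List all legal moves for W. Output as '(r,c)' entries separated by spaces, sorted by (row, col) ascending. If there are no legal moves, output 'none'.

(1,0): no bracket -> illegal
(1,1): no bracket -> illegal
(1,2): flips 2 -> legal
(1,3): no bracket -> illegal
(1,4): no bracket -> illegal
(2,0): flips 3 -> legal
(3,0): no bracket -> illegal
(3,1): no bracket -> illegal
(3,4): no bracket -> illegal
(3,5): no bracket -> illegal
(4,1): no bracket -> illegal
(4,5): flips 2 -> legal
(5,2): no bracket -> illegal
(5,3): no bracket -> illegal
(5,4): no bracket -> illegal
(5,5): no bracket -> illegal

Answer: (1,2) (2,0) (4,5)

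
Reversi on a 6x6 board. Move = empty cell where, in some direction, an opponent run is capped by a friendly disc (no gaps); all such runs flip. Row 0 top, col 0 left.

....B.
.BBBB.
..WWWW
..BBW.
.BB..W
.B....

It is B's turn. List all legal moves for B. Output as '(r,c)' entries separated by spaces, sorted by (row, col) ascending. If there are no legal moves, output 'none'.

Answer: (1,5) (3,1) (3,5) (4,4)

Derivation:
(1,5): flips 1 -> legal
(2,1): no bracket -> illegal
(3,1): flips 1 -> legal
(3,5): flips 2 -> legal
(4,3): no bracket -> illegal
(4,4): flips 2 -> legal
(5,4): no bracket -> illegal
(5,5): no bracket -> illegal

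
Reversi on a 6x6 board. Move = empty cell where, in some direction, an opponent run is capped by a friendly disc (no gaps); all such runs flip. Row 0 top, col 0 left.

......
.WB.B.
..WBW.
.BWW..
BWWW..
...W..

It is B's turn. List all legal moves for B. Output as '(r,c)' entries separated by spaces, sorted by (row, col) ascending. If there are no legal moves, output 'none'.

Answer: (1,0) (1,3) (2,1) (2,5) (3,4) (4,4) (5,0) (5,1) (5,2)

Derivation:
(0,0): no bracket -> illegal
(0,1): no bracket -> illegal
(0,2): no bracket -> illegal
(1,0): flips 1 -> legal
(1,3): flips 1 -> legal
(1,5): no bracket -> illegal
(2,0): no bracket -> illegal
(2,1): flips 1 -> legal
(2,5): flips 1 -> legal
(3,0): no bracket -> illegal
(3,4): flips 3 -> legal
(3,5): no bracket -> illegal
(4,4): flips 3 -> legal
(5,0): flips 2 -> legal
(5,1): flips 1 -> legal
(5,2): flips 3 -> legal
(5,4): no bracket -> illegal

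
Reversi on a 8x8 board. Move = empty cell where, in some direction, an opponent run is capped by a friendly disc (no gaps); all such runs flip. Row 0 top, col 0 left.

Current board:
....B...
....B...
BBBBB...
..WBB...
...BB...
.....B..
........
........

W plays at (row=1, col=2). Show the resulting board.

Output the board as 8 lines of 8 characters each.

Place W at (1,2); scan 8 dirs for brackets.
Dir NW: first cell '.' (not opp) -> no flip
Dir N: first cell '.' (not opp) -> no flip
Dir NE: first cell '.' (not opp) -> no flip
Dir W: first cell '.' (not opp) -> no flip
Dir E: first cell '.' (not opp) -> no flip
Dir SW: opp run (2,1), next='.' -> no flip
Dir S: opp run (2,2) capped by W -> flip
Dir SE: opp run (2,3) (3,4), next='.' -> no flip
All flips: (2,2)

Answer: ....B...
..W.B...
BBWBB...
..WBB...
...BB...
.....B..
........
........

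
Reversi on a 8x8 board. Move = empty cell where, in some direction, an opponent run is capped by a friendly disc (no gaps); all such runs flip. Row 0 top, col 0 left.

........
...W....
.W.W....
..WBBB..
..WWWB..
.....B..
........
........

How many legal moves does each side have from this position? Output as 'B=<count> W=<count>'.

-- B to move --
(0,2): no bracket -> illegal
(0,3): flips 2 -> legal
(0,4): no bracket -> illegal
(1,0): no bracket -> illegal
(1,1): no bracket -> illegal
(1,2): flips 1 -> legal
(1,4): no bracket -> illegal
(2,0): no bracket -> illegal
(2,2): no bracket -> illegal
(2,4): no bracket -> illegal
(3,0): no bracket -> illegal
(3,1): flips 1 -> legal
(4,1): flips 3 -> legal
(5,1): flips 1 -> legal
(5,2): flips 1 -> legal
(5,3): flips 2 -> legal
(5,4): flips 1 -> legal
B mobility = 8
-- W to move --
(2,2): flips 1 -> legal
(2,4): flips 2 -> legal
(2,5): flips 1 -> legal
(2,6): flips 1 -> legal
(3,6): flips 3 -> legal
(4,6): flips 1 -> legal
(5,4): no bracket -> illegal
(5,6): flips 2 -> legal
(6,4): no bracket -> illegal
(6,5): no bracket -> illegal
(6,6): flips 1 -> legal
W mobility = 8

Answer: B=8 W=8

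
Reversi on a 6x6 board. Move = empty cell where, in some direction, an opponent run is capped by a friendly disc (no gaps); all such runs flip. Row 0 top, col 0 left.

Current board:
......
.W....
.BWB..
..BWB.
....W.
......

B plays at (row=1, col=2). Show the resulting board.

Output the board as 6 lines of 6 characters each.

Place B at (1,2); scan 8 dirs for brackets.
Dir NW: first cell '.' (not opp) -> no flip
Dir N: first cell '.' (not opp) -> no flip
Dir NE: first cell '.' (not opp) -> no flip
Dir W: opp run (1,1), next='.' -> no flip
Dir E: first cell '.' (not opp) -> no flip
Dir SW: first cell 'B' (not opp) -> no flip
Dir S: opp run (2,2) capped by B -> flip
Dir SE: first cell 'B' (not opp) -> no flip
All flips: (2,2)

Answer: ......
.WB...
.BBB..
..BWB.
....W.
......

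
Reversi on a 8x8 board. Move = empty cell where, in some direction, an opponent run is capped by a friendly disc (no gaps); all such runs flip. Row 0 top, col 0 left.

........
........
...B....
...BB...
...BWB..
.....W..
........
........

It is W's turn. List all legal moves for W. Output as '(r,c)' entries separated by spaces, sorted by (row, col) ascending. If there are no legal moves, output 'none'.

(1,2): no bracket -> illegal
(1,3): no bracket -> illegal
(1,4): no bracket -> illegal
(2,2): flips 1 -> legal
(2,4): flips 1 -> legal
(2,5): no bracket -> illegal
(3,2): no bracket -> illegal
(3,5): flips 1 -> legal
(3,6): no bracket -> illegal
(4,2): flips 1 -> legal
(4,6): flips 1 -> legal
(5,2): no bracket -> illegal
(5,3): no bracket -> illegal
(5,4): no bracket -> illegal
(5,6): no bracket -> illegal

Answer: (2,2) (2,4) (3,5) (4,2) (4,6)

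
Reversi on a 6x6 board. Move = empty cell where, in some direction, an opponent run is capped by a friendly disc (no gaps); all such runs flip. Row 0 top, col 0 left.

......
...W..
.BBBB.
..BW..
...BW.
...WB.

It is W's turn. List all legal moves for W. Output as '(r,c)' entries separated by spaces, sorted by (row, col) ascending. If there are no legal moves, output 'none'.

Answer: (1,1) (1,5) (3,1) (3,5) (4,2) (5,5)

Derivation:
(1,0): no bracket -> illegal
(1,1): flips 1 -> legal
(1,2): no bracket -> illegal
(1,4): no bracket -> illegal
(1,5): flips 1 -> legal
(2,0): no bracket -> illegal
(2,5): no bracket -> illegal
(3,0): no bracket -> illegal
(3,1): flips 2 -> legal
(3,4): no bracket -> illegal
(3,5): flips 1 -> legal
(4,1): no bracket -> illegal
(4,2): flips 1 -> legal
(4,5): no bracket -> illegal
(5,2): no bracket -> illegal
(5,5): flips 1 -> legal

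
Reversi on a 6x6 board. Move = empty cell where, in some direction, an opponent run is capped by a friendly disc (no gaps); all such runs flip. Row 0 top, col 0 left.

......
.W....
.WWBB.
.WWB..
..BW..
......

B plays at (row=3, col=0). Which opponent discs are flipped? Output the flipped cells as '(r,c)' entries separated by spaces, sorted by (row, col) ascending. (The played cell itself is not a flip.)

Dir NW: edge -> no flip
Dir N: first cell '.' (not opp) -> no flip
Dir NE: opp run (2,1), next='.' -> no flip
Dir W: edge -> no flip
Dir E: opp run (3,1) (3,2) capped by B -> flip
Dir SW: edge -> no flip
Dir S: first cell '.' (not opp) -> no flip
Dir SE: first cell '.' (not opp) -> no flip

Answer: (3,1) (3,2)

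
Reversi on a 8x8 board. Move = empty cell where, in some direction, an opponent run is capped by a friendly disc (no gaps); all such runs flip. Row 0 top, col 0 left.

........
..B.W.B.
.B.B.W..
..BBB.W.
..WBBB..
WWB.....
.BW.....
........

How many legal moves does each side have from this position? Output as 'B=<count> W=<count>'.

-- B to move --
(0,3): no bracket -> illegal
(0,4): no bracket -> illegal
(0,5): flips 1 -> legal
(1,3): no bracket -> illegal
(1,5): no bracket -> illegal
(2,4): no bracket -> illegal
(2,6): no bracket -> illegal
(2,7): flips 1 -> legal
(3,1): no bracket -> illegal
(3,5): no bracket -> illegal
(3,7): no bracket -> illegal
(4,0): no bracket -> illegal
(4,1): flips 2 -> legal
(4,6): no bracket -> illegal
(4,7): no bracket -> illegal
(5,3): no bracket -> illegal
(6,0): flips 2 -> legal
(6,3): flips 1 -> legal
(7,1): no bracket -> illegal
(7,2): flips 1 -> legal
(7,3): no bracket -> illegal
B mobility = 6
-- W to move --
(0,1): no bracket -> illegal
(0,2): no bracket -> illegal
(0,3): no bracket -> illegal
(0,5): no bracket -> illegal
(0,6): no bracket -> illegal
(0,7): flips 1 -> legal
(1,0): no bracket -> illegal
(1,1): no bracket -> illegal
(1,3): no bracket -> illegal
(1,5): no bracket -> illegal
(1,7): no bracket -> illegal
(2,0): no bracket -> illegal
(2,2): flips 1 -> legal
(2,4): flips 1 -> legal
(2,6): no bracket -> illegal
(2,7): no bracket -> illegal
(3,0): no bracket -> illegal
(3,1): no bracket -> illegal
(3,5): no bracket -> illegal
(4,1): flips 2 -> legal
(4,6): flips 3 -> legal
(5,3): flips 1 -> legal
(5,4): flips 1 -> legal
(5,5): no bracket -> illegal
(5,6): no bracket -> illegal
(6,0): flips 1 -> legal
(6,3): no bracket -> illegal
(7,0): flips 4 -> legal
(7,1): flips 1 -> legal
(7,2): flips 1 -> legal
W mobility = 11

Answer: B=6 W=11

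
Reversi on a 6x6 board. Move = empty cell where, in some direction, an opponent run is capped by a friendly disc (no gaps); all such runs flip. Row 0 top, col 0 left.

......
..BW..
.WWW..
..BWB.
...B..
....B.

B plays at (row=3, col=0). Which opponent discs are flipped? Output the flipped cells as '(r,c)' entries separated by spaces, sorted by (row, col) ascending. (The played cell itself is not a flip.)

Dir NW: edge -> no flip
Dir N: first cell '.' (not opp) -> no flip
Dir NE: opp run (2,1) capped by B -> flip
Dir W: edge -> no flip
Dir E: first cell '.' (not opp) -> no flip
Dir SW: edge -> no flip
Dir S: first cell '.' (not opp) -> no flip
Dir SE: first cell '.' (not opp) -> no flip

Answer: (2,1)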